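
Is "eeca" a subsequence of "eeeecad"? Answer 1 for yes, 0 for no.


Check if "eeca" is a subsequence of "eeeecad"
Greedy scan:
  Position 0 ('e'): matches sub[0] = 'e'
  Position 1 ('e'): matches sub[1] = 'e'
  Position 2 ('e'): no match needed
  Position 3 ('e'): no match needed
  Position 4 ('c'): matches sub[2] = 'c'
  Position 5 ('a'): matches sub[3] = 'a'
  Position 6 ('d'): no match needed
All 4 characters matched => is a subsequence

1


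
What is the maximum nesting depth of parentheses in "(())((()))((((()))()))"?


Input: "(())((()))((((()))()))"
Tracking depth:
  Position 0 '(': depth becomes 1
  Position 1 '(': depth becomes 2
  Position 2 ')': depth becomes 1
  Position 3 ')': depth becomes 0
  Position 4 '(': depth becomes 1
  Position 5 '(': depth becomes 2
  Position 6 '(': depth becomes 3
  Position 7 ')': depth becomes 2
  Position 8 ')': depth becomes 1
  Position 9 ')': depth becomes 0
  Position 10 '(': depth becomes 1
  Position 11 '(': depth becomes 2
  Position 12 '(': depth becomes 3
  Position 13 '(': depth becomes 4
  Position 14 '(': depth becomes 5
  Position 15 ')': depth becomes 4
  Position 16 ')': depth becomes 3
  Position 17 ')': depth becomes 2
  Position 18 '(': depth becomes 3
  Position 19 ')': depth becomes 2
  Position 20 ')': depth becomes 1
  Position 21 ')': depth becomes 0
Maximum depth reached: 5

5


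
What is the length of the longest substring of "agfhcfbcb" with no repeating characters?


Input: "agfhcfbcb"
Sliding window (track last position of each char):
  Position 0 ('a'): window [0,0] length 1 -- new best
  Position 1 ('g'): window [0,1] length 2 -- new best
  Position 2 ('f'): window [0,2] length 3 -- new best
  Position 3 ('h'): window [0,3] length 4 -- new best
  Position 4 ('c'): window [0,4] length 5 -- new best
  Position 5 ('f'): repeat (last at 2), move window start to 3
  Position 5 ('f'): window [3,5] length 3
  Position 6 ('b'): window [3,6] length 4
  Position 7 ('c'): repeat (last at 4), move window start to 5
  Position 7 ('c'): window [5,7] length 3
  Position 8 ('b'): repeat (last at 6), move window start to 7
  Position 8 ('b'): window [7,8] length 2
Longest substring with no repeats: "agfhc" with length 5

5


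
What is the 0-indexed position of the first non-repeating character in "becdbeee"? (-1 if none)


Input: becdbeee
Character frequencies:
  'b': 2
  'c': 1
  'd': 1
  'e': 4
Scanning left to right for freq == 1:
  Position 0 ('b'): freq=2, skip
  Position 1 ('e'): freq=4, skip
  Position 2 ('c'): unique! => answer = 2

2


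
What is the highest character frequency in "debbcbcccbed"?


Input: debbcbcccbed
Character counts:
  'b': 4
  'c': 4
  'd': 2
  'e': 2
Maximum frequency: 4

4


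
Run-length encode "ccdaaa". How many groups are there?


Input: ccdaaa
Scanning for consecutive runs:
  Group 1: 'c' x 2 (positions 0-1)
  Group 2: 'd' x 1 (positions 2-2)
  Group 3: 'a' x 3 (positions 3-5)
Total groups: 3

3


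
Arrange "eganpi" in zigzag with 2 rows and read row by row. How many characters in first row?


Zigzag "eganpi" into 2 rows:
Placing characters:
  'e' => row 0
  'g' => row 1
  'a' => row 0
  'n' => row 1
  'p' => row 0
  'i' => row 1
Rows:
  Row 0: "eap"
  Row 1: "gni"
First row length: 3

3


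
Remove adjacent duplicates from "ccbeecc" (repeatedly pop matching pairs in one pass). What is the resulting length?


Input: ccbeecc
Stack-based adjacent duplicate removal:
  Read 'c': push. Stack: c
  Read 'c': matches stack top 'c' => pop. Stack: (empty)
  Read 'b': push. Stack: b
  Read 'e': push. Stack: be
  Read 'e': matches stack top 'e' => pop. Stack: b
  Read 'c': push. Stack: bc
  Read 'c': matches stack top 'c' => pop. Stack: b
Final stack: "b" (length 1)

1


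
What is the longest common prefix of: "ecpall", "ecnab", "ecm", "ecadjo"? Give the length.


Words: ecpall, ecnab, ecm, ecadjo
  Position 0: all 'e' => match
  Position 1: all 'c' => match
  Position 2: ('p', 'n', 'm', 'a') => mismatch, stop
LCP = "ec" (length 2)

2


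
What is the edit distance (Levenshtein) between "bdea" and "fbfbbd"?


Computing edit distance: "bdea" -> "fbfbbd"
DP table:
           f    b    f    b    b    d
      0    1    2    3    4    5    6
  b   1    1    1    2    3    4    5
  d   2    2    2    2    3    4    4
  e   3    3    3    3    3    4    5
  a   4    4    4    4    4    4    5
Edit distance = dp[4][6] = 5

5


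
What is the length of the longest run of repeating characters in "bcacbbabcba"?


Input: "bcacbbabcba"
Scanning for longest run:
  Position 1 ('c'): new char, reset run to 1
  Position 2 ('a'): new char, reset run to 1
  Position 3 ('c'): new char, reset run to 1
  Position 4 ('b'): new char, reset run to 1
  Position 5 ('b'): continues run of 'b', length=2
  Position 6 ('a'): new char, reset run to 1
  Position 7 ('b'): new char, reset run to 1
  Position 8 ('c'): new char, reset run to 1
  Position 9 ('b'): new char, reset run to 1
  Position 10 ('a'): new char, reset run to 1
Longest run: 'b' with length 2

2


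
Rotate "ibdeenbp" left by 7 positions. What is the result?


Input: "ibdeenbp", rotate left by 7
First 7 characters: "ibdeenb"
Remaining characters: "p"
Concatenate remaining + first: "p" + "ibdeenb" = "pibdeenb"

pibdeenb


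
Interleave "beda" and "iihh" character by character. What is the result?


Interleaving "beda" and "iihh":
  Position 0: 'b' from first, 'i' from second => "bi"
  Position 1: 'e' from first, 'i' from second => "ei"
  Position 2: 'd' from first, 'h' from second => "dh"
  Position 3: 'a' from first, 'h' from second => "ah"
Result: bieidhah

bieidhah


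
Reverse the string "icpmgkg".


Input: icpmgkg
Reading characters right to left:
  Position 6: 'g'
  Position 5: 'k'
  Position 4: 'g'
  Position 3: 'm'
  Position 2: 'p'
  Position 1: 'c'
  Position 0: 'i'
Reversed: gkgmpci

gkgmpci


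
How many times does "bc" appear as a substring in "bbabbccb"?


Searching for "bc" in "bbabbccb"
Scanning each position:
  Position 0: "bb" => no
  Position 1: "ba" => no
  Position 2: "ab" => no
  Position 3: "bb" => no
  Position 4: "bc" => MATCH
  Position 5: "cc" => no
  Position 6: "cb" => no
Total occurrences: 1

1


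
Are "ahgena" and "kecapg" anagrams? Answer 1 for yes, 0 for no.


Strings: "ahgena", "kecapg"
Sorted first:  aaeghn
Sorted second: acegkp
Differ at position 1: 'a' vs 'c' => not anagrams

0


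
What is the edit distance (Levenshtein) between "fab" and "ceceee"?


Computing edit distance: "fab" -> "ceceee"
DP table:
           c    e    c    e    e    e
      0    1    2    3    4    5    6
  f   1    1    2    3    4    5    6
  a   2    2    2    3    4    5    6
  b   3    3    3    3    4    5    6
Edit distance = dp[3][6] = 6

6


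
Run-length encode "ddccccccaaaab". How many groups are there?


Input: ddccccccaaaab
Scanning for consecutive runs:
  Group 1: 'd' x 2 (positions 0-1)
  Group 2: 'c' x 6 (positions 2-7)
  Group 3: 'a' x 4 (positions 8-11)
  Group 4: 'b' x 1 (positions 12-12)
Total groups: 4

4


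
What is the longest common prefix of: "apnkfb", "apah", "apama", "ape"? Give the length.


Words: apnkfb, apah, apama, ape
  Position 0: all 'a' => match
  Position 1: all 'p' => match
  Position 2: ('n', 'a', 'a', 'e') => mismatch, stop
LCP = "ap" (length 2)

2


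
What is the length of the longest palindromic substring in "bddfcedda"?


Input: "bddfcedda"
Checking substrings for palindromes:
  [1:3] "dd" (len 2) => palindrome
  [6:8] "dd" (len 2) => palindrome
Longest palindromic substring: "dd" with length 2

2


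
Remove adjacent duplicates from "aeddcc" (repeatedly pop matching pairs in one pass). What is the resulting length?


Input: aeddcc
Stack-based adjacent duplicate removal:
  Read 'a': push. Stack: a
  Read 'e': push. Stack: ae
  Read 'd': push. Stack: aed
  Read 'd': matches stack top 'd' => pop. Stack: ae
  Read 'c': push. Stack: aec
  Read 'c': matches stack top 'c' => pop. Stack: ae
Final stack: "ae" (length 2)

2


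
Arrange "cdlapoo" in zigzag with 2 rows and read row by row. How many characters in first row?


Zigzag "cdlapoo" into 2 rows:
Placing characters:
  'c' => row 0
  'd' => row 1
  'l' => row 0
  'a' => row 1
  'p' => row 0
  'o' => row 1
  'o' => row 0
Rows:
  Row 0: "clpo"
  Row 1: "dao"
First row length: 4

4


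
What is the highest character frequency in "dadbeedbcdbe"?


Input: dadbeedbcdbe
Character counts:
  'a': 1
  'b': 3
  'c': 1
  'd': 4
  'e': 3
Maximum frequency: 4

4


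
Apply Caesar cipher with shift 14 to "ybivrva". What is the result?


Caesar cipher: shift "ybivrva" by 14
  'y' (pos 24) + 14 = pos 12 = 'm'
  'b' (pos 1) + 14 = pos 15 = 'p'
  'i' (pos 8) + 14 = pos 22 = 'w'
  'v' (pos 21) + 14 = pos 9 = 'j'
  'r' (pos 17) + 14 = pos 5 = 'f'
  'v' (pos 21) + 14 = pos 9 = 'j'
  'a' (pos 0) + 14 = pos 14 = 'o'
Result: mpwjfjo

mpwjfjo


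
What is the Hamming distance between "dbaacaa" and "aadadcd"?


Comparing "dbaacaa" and "aadadcd" position by position:
  Position 0: 'd' vs 'a' => differ
  Position 1: 'b' vs 'a' => differ
  Position 2: 'a' vs 'd' => differ
  Position 3: 'a' vs 'a' => same
  Position 4: 'c' vs 'd' => differ
  Position 5: 'a' vs 'c' => differ
  Position 6: 'a' vs 'd' => differ
Total differences (Hamming distance): 6

6


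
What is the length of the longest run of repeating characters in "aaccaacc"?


Input: "aaccaacc"
Scanning for longest run:
  Position 1 ('a'): continues run of 'a', length=2
  Position 2 ('c'): new char, reset run to 1
  Position 3 ('c'): continues run of 'c', length=2
  Position 4 ('a'): new char, reset run to 1
  Position 5 ('a'): continues run of 'a', length=2
  Position 6 ('c'): new char, reset run to 1
  Position 7 ('c'): continues run of 'c', length=2
Longest run: 'a' with length 2

2


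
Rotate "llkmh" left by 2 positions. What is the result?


Input: "llkmh", rotate left by 2
First 2 characters: "ll"
Remaining characters: "kmh"
Concatenate remaining + first: "kmh" + "ll" = "kmhll"

kmhll


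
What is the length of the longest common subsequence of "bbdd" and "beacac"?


LCS of "bbdd" and "beacac"
DP table:
           b    e    a    c    a    c
      0    0    0    0    0    0    0
  b   0    1    1    1    1    1    1
  b   0    1    1    1    1    1    1
  d   0    1    1    1    1    1    1
  d   0    1    1    1    1    1    1
LCS length = dp[4][6] = 1

1


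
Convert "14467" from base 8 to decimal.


Input: "14467" in base 8
Positional expansion:
  Digit '1' (value 1) x 8^4 = 4096
  Digit '4' (value 4) x 8^3 = 2048
  Digit '4' (value 4) x 8^2 = 256
  Digit '6' (value 6) x 8^1 = 48
  Digit '7' (value 7) x 8^0 = 7
Sum = 6455

6455


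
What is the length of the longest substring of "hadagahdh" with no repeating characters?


Input: "hadagahdh"
Sliding window (track last position of each char):
  Position 0 ('h'): window [0,0] length 1 -- new best
  Position 1 ('a'): window [0,1] length 2 -- new best
  Position 2 ('d'): window [0,2] length 3 -- new best
  Position 3 ('a'): repeat (last at 1), move window start to 2
  Position 3 ('a'): window [2,3] length 2
  Position 4 ('g'): window [2,4] length 3
  Position 5 ('a'): repeat (last at 3), move window start to 4
  Position 5 ('a'): window [4,5] length 2
  Position 6 ('h'): window [4,6] length 3
  Position 7 ('d'): window [4,7] length 4 -- new best
  Position 8 ('h'): repeat (last at 6), move window start to 7
  Position 8 ('h'): window [7,8] length 2
Longest substring with no repeats: "gahd" with length 4

4


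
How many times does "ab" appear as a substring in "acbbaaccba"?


Searching for "ab" in "acbbaaccba"
Scanning each position:
  Position 0: "ac" => no
  Position 1: "cb" => no
  Position 2: "bb" => no
  Position 3: "ba" => no
  Position 4: "aa" => no
  Position 5: "ac" => no
  Position 6: "cc" => no
  Position 7: "cb" => no
  Position 8: "ba" => no
Total occurrences: 0

0


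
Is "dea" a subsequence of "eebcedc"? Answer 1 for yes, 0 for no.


Check if "dea" is a subsequence of "eebcedc"
Greedy scan:
  Position 0 ('e'): no match needed
  Position 1 ('e'): no match needed
  Position 2 ('b'): no match needed
  Position 3 ('c'): no match needed
  Position 4 ('e'): no match needed
  Position 5 ('d'): matches sub[0] = 'd'
  Position 6 ('c'): no match needed
Only matched 1/3 characters => not a subsequence

0


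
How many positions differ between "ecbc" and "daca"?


Comparing "ecbc" and "daca" position by position:
  Position 0: 'e' vs 'd' => DIFFER
  Position 1: 'c' vs 'a' => DIFFER
  Position 2: 'b' vs 'c' => DIFFER
  Position 3: 'c' vs 'a' => DIFFER
Positions that differ: 4

4


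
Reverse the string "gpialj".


Input: gpialj
Reading characters right to left:
  Position 5: 'j'
  Position 4: 'l'
  Position 3: 'a'
  Position 2: 'i'
  Position 1: 'p'
  Position 0: 'g'
Reversed: jlaipg

jlaipg


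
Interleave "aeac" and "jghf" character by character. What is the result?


Interleaving "aeac" and "jghf":
  Position 0: 'a' from first, 'j' from second => "aj"
  Position 1: 'e' from first, 'g' from second => "eg"
  Position 2: 'a' from first, 'h' from second => "ah"
  Position 3: 'c' from first, 'f' from second => "cf"
Result: ajegahcf

ajegahcf


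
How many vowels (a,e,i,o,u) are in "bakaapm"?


Input: bakaapm
Checking each character:
  'b' at position 0: consonant
  'a' at position 1: vowel (running total: 1)
  'k' at position 2: consonant
  'a' at position 3: vowel (running total: 2)
  'a' at position 4: vowel (running total: 3)
  'p' at position 5: consonant
  'm' at position 6: consonant
Total vowels: 3

3


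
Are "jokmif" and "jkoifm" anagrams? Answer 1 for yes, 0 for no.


Strings: "jokmif", "jkoifm"
Sorted first:  fijkmo
Sorted second: fijkmo
Sorted forms match => anagrams

1


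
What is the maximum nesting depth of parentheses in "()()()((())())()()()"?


Input: "()()()((())())()()()"
Tracking depth:
  Position 0 '(': depth becomes 1
  Position 1 ')': depth becomes 0
  Position 2 '(': depth becomes 1
  Position 3 ')': depth becomes 0
  Position 4 '(': depth becomes 1
  Position 5 ')': depth becomes 0
  Position 6 '(': depth becomes 1
  Position 7 '(': depth becomes 2
  Position 8 '(': depth becomes 3
  Position 9 ')': depth becomes 2
  Position 10 ')': depth becomes 1
  Position 11 '(': depth becomes 2
  Position 12 ')': depth becomes 1
  Position 13 ')': depth becomes 0
  Position 14 '(': depth becomes 1
  Position 15 ')': depth becomes 0
  Position 16 '(': depth becomes 1
  Position 17 ')': depth becomes 0
  Position 18 '(': depth becomes 1
  Position 19 ')': depth becomes 0
Maximum depth reached: 3

3


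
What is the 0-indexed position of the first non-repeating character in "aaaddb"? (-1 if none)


Input: aaaddb
Character frequencies:
  'a': 3
  'b': 1
  'd': 2
Scanning left to right for freq == 1:
  Position 0 ('a'): freq=3, skip
  Position 1 ('a'): freq=3, skip
  Position 2 ('a'): freq=3, skip
  Position 3 ('d'): freq=2, skip
  Position 4 ('d'): freq=2, skip
  Position 5 ('b'): unique! => answer = 5

5


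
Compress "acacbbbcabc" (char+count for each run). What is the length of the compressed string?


Input: acacbbbcabc
Runs:
  'a' x 1 => "a1"
  'c' x 1 => "c1"
  'a' x 1 => "a1"
  'c' x 1 => "c1"
  'b' x 3 => "b3"
  'c' x 1 => "c1"
  'a' x 1 => "a1"
  'b' x 1 => "b1"
  'c' x 1 => "c1"
Compressed: "a1c1a1c1b3c1a1b1c1"
Compressed length: 18

18


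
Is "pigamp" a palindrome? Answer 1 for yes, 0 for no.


Input: pigamp
Reversed: pmagip
  Compare pos 0 ('p') with pos 5 ('p'): match
  Compare pos 1 ('i') with pos 4 ('m'): MISMATCH
  Compare pos 2 ('g') with pos 3 ('a'): MISMATCH
Result: not a palindrome

0


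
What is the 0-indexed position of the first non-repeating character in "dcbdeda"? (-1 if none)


Input: dcbdeda
Character frequencies:
  'a': 1
  'b': 1
  'c': 1
  'd': 3
  'e': 1
Scanning left to right for freq == 1:
  Position 0 ('d'): freq=3, skip
  Position 1 ('c'): unique! => answer = 1

1


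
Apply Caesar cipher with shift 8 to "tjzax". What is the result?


Caesar cipher: shift "tjzax" by 8
  't' (pos 19) + 8 = pos 1 = 'b'
  'j' (pos 9) + 8 = pos 17 = 'r'
  'z' (pos 25) + 8 = pos 7 = 'h'
  'a' (pos 0) + 8 = pos 8 = 'i'
  'x' (pos 23) + 8 = pos 5 = 'f'
Result: brhif

brhif


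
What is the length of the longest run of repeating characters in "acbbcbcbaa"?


Input: "acbbcbcbaa"
Scanning for longest run:
  Position 1 ('c'): new char, reset run to 1
  Position 2 ('b'): new char, reset run to 1
  Position 3 ('b'): continues run of 'b', length=2
  Position 4 ('c'): new char, reset run to 1
  Position 5 ('b'): new char, reset run to 1
  Position 6 ('c'): new char, reset run to 1
  Position 7 ('b'): new char, reset run to 1
  Position 8 ('a'): new char, reset run to 1
  Position 9 ('a'): continues run of 'a', length=2
Longest run: 'b' with length 2

2


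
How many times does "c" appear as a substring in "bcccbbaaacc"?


Searching for "c" in "bcccbbaaacc"
Scanning each position:
  Position 0: "b" => no
  Position 1: "c" => MATCH
  Position 2: "c" => MATCH
  Position 3: "c" => MATCH
  Position 4: "b" => no
  Position 5: "b" => no
  Position 6: "a" => no
  Position 7: "a" => no
  Position 8: "a" => no
  Position 9: "c" => MATCH
  Position 10: "c" => MATCH
Total occurrences: 5

5


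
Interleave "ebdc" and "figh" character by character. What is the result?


Interleaving "ebdc" and "figh":
  Position 0: 'e' from first, 'f' from second => "ef"
  Position 1: 'b' from first, 'i' from second => "bi"
  Position 2: 'd' from first, 'g' from second => "dg"
  Position 3: 'c' from first, 'h' from second => "ch"
Result: efbidgch

efbidgch


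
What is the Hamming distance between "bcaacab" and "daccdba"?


Comparing "bcaacab" and "daccdba" position by position:
  Position 0: 'b' vs 'd' => differ
  Position 1: 'c' vs 'a' => differ
  Position 2: 'a' vs 'c' => differ
  Position 3: 'a' vs 'c' => differ
  Position 4: 'c' vs 'd' => differ
  Position 5: 'a' vs 'b' => differ
  Position 6: 'b' vs 'a' => differ
Total differences (Hamming distance): 7

7


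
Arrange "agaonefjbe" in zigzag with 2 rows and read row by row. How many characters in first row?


Zigzag "agaonefjbe" into 2 rows:
Placing characters:
  'a' => row 0
  'g' => row 1
  'a' => row 0
  'o' => row 1
  'n' => row 0
  'e' => row 1
  'f' => row 0
  'j' => row 1
  'b' => row 0
  'e' => row 1
Rows:
  Row 0: "aanfb"
  Row 1: "goeje"
First row length: 5

5


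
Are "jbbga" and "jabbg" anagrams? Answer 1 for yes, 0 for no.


Strings: "jbbga", "jabbg"
Sorted first:  abbgj
Sorted second: abbgj
Sorted forms match => anagrams

1


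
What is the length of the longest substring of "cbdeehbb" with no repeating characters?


Input: "cbdeehbb"
Sliding window (track last position of each char):
  Position 0 ('c'): window [0,0] length 1 -- new best
  Position 1 ('b'): window [0,1] length 2 -- new best
  Position 2 ('d'): window [0,2] length 3 -- new best
  Position 3 ('e'): window [0,3] length 4 -- new best
  Position 4 ('e'): repeat (last at 3), move window start to 4
  Position 4 ('e'): window [4,4] length 1
  Position 5 ('h'): window [4,5] length 2
  Position 6 ('b'): window [4,6] length 3
  Position 7 ('b'): repeat (last at 6), move window start to 7
  Position 7 ('b'): window [7,7] length 1
Longest substring with no repeats: "cbde" with length 4

4


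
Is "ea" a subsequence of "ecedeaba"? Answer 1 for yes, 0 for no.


Check if "ea" is a subsequence of "ecedeaba"
Greedy scan:
  Position 0 ('e'): matches sub[0] = 'e'
  Position 1 ('c'): no match needed
  Position 2 ('e'): no match needed
  Position 3 ('d'): no match needed
  Position 4 ('e'): no match needed
  Position 5 ('a'): matches sub[1] = 'a'
  Position 6 ('b'): no match needed
  Position 7 ('a'): no match needed
All 2 characters matched => is a subsequence

1


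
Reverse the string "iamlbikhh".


Input: iamlbikhh
Reading characters right to left:
  Position 8: 'h'
  Position 7: 'h'
  Position 6: 'k'
  Position 5: 'i'
  Position 4: 'b'
  Position 3: 'l'
  Position 2: 'm'
  Position 1: 'a'
  Position 0: 'i'
Reversed: hhkiblmai

hhkiblmai


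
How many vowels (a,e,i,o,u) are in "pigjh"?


Input: pigjh
Checking each character:
  'p' at position 0: consonant
  'i' at position 1: vowel (running total: 1)
  'g' at position 2: consonant
  'j' at position 3: consonant
  'h' at position 4: consonant
Total vowels: 1

1


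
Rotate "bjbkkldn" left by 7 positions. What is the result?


Input: "bjbkkldn", rotate left by 7
First 7 characters: "bjbkkld"
Remaining characters: "n"
Concatenate remaining + first: "n" + "bjbkkld" = "nbjbkkld"

nbjbkkld


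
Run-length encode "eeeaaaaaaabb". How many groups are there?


Input: eeeaaaaaaabb
Scanning for consecutive runs:
  Group 1: 'e' x 3 (positions 0-2)
  Group 2: 'a' x 7 (positions 3-9)
  Group 3: 'b' x 2 (positions 10-11)
Total groups: 3

3


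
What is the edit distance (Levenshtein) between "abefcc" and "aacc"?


Computing edit distance: "abefcc" -> "aacc"
DP table:
           a    a    c    c
      0    1    2    3    4
  a   1    0    1    2    3
  b   2    1    1    2    3
  e   3    2    2    2    3
  f   4    3    3    3    3
  c   5    4    4    3    3
  c   6    5    5    4    3
Edit distance = dp[6][4] = 3

3


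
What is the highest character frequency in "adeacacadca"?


Input: adeacacadca
Character counts:
  'a': 5
  'c': 3
  'd': 2
  'e': 1
Maximum frequency: 5

5


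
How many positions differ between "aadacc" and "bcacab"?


Comparing "aadacc" and "bcacab" position by position:
  Position 0: 'a' vs 'b' => DIFFER
  Position 1: 'a' vs 'c' => DIFFER
  Position 2: 'd' vs 'a' => DIFFER
  Position 3: 'a' vs 'c' => DIFFER
  Position 4: 'c' vs 'a' => DIFFER
  Position 5: 'c' vs 'b' => DIFFER
Positions that differ: 6

6


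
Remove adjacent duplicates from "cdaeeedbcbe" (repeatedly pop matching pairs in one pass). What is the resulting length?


Input: cdaeeedbcbe
Stack-based adjacent duplicate removal:
  Read 'c': push. Stack: c
  Read 'd': push. Stack: cd
  Read 'a': push. Stack: cda
  Read 'e': push. Stack: cdae
  Read 'e': matches stack top 'e' => pop. Stack: cda
  Read 'e': push. Stack: cdae
  Read 'd': push. Stack: cdaed
  Read 'b': push. Stack: cdaedb
  Read 'c': push. Stack: cdaedbc
  Read 'b': push. Stack: cdaedbcb
  Read 'e': push. Stack: cdaedbcbe
Final stack: "cdaedbcbe" (length 9)

9


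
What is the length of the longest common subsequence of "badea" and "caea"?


LCS of "badea" and "caea"
DP table:
           c    a    e    a
      0    0    0    0    0
  b   0    0    0    0    0
  a   0    0    1    1    1
  d   0    0    1    1    1
  e   0    0    1    2    2
  a   0    0    1    2    3
LCS length = dp[5][4] = 3

3


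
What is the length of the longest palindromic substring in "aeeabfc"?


Input: "aeeabfc"
Checking substrings for palindromes:
  [0:4] "aeea" (len 4) => palindrome
  [1:3] "ee" (len 2) => palindrome
Longest palindromic substring: "aeea" with length 4

4


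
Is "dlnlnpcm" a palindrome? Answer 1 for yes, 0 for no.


Input: dlnlnpcm
Reversed: mcpnlnld
  Compare pos 0 ('d') with pos 7 ('m'): MISMATCH
  Compare pos 1 ('l') with pos 6 ('c'): MISMATCH
  Compare pos 2 ('n') with pos 5 ('p'): MISMATCH
  Compare pos 3 ('l') with pos 4 ('n'): MISMATCH
Result: not a palindrome

0


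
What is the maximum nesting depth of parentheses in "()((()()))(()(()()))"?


Input: "()((()()))(()(()()))"
Tracking depth:
  Position 0 '(': depth becomes 1
  Position 1 ')': depth becomes 0
  Position 2 '(': depth becomes 1
  Position 3 '(': depth becomes 2
  Position 4 '(': depth becomes 3
  Position 5 ')': depth becomes 2
  Position 6 '(': depth becomes 3
  Position 7 ')': depth becomes 2
  Position 8 ')': depth becomes 1
  Position 9 ')': depth becomes 0
  Position 10 '(': depth becomes 1
  Position 11 '(': depth becomes 2
  Position 12 ')': depth becomes 1
  Position 13 '(': depth becomes 2
  Position 14 '(': depth becomes 3
  Position 15 ')': depth becomes 2
  Position 16 '(': depth becomes 3
  Position 17 ')': depth becomes 2
  Position 18 ')': depth becomes 1
  Position 19 ')': depth becomes 0
Maximum depth reached: 3

3


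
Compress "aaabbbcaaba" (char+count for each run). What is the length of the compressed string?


Input: aaabbbcaaba
Runs:
  'a' x 3 => "a3"
  'b' x 3 => "b3"
  'c' x 1 => "c1"
  'a' x 2 => "a2"
  'b' x 1 => "b1"
  'a' x 1 => "a1"
Compressed: "a3b3c1a2b1a1"
Compressed length: 12

12


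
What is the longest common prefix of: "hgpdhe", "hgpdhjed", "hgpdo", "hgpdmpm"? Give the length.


Words: hgpdhe, hgpdhjed, hgpdo, hgpdmpm
  Position 0: all 'h' => match
  Position 1: all 'g' => match
  Position 2: all 'p' => match
  Position 3: all 'd' => match
  Position 4: ('h', 'h', 'o', 'm') => mismatch, stop
LCP = "hgpd" (length 4)

4


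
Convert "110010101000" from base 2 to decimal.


Input: "110010101000" in base 2
Positional expansion:
  Digit '1' (value 1) x 2^11 = 2048
  Digit '1' (value 1) x 2^10 = 1024
  Digit '0' (value 0) x 2^9 = 0
  Digit '0' (value 0) x 2^8 = 0
  Digit '1' (value 1) x 2^7 = 128
  Digit '0' (value 0) x 2^6 = 0
  Digit '1' (value 1) x 2^5 = 32
  Digit '0' (value 0) x 2^4 = 0
  Digit '1' (value 1) x 2^3 = 8
  Digit '0' (value 0) x 2^2 = 0
  Digit '0' (value 0) x 2^1 = 0
  Digit '0' (value 0) x 2^0 = 0
Sum = 3240

3240


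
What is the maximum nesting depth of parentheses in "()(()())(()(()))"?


Input: "()(()())(()(()))"
Tracking depth:
  Position 0 '(': depth becomes 1
  Position 1 ')': depth becomes 0
  Position 2 '(': depth becomes 1
  Position 3 '(': depth becomes 2
  Position 4 ')': depth becomes 1
  Position 5 '(': depth becomes 2
  Position 6 ')': depth becomes 1
  Position 7 ')': depth becomes 0
  Position 8 '(': depth becomes 1
  Position 9 '(': depth becomes 2
  Position 10 ')': depth becomes 1
  Position 11 '(': depth becomes 2
  Position 12 '(': depth becomes 3
  Position 13 ')': depth becomes 2
  Position 14 ')': depth becomes 1
  Position 15 ')': depth becomes 0
Maximum depth reached: 3

3


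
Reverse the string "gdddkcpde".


Input: gdddkcpde
Reading characters right to left:
  Position 8: 'e'
  Position 7: 'd'
  Position 6: 'p'
  Position 5: 'c'
  Position 4: 'k'
  Position 3: 'd'
  Position 2: 'd'
  Position 1: 'd'
  Position 0: 'g'
Reversed: edpckdddg

edpckdddg


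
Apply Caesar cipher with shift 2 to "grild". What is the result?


Caesar cipher: shift "grild" by 2
  'g' (pos 6) + 2 = pos 8 = 'i'
  'r' (pos 17) + 2 = pos 19 = 't'
  'i' (pos 8) + 2 = pos 10 = 'k'
  'l' (pos 11) + 2 = pos 13 = 'n'
  'd' (pos 3) + 2 = pos 5 = 'f'
Result: itknf

itknf


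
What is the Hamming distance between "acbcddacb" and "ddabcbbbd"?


Comparing "acbcddacb" and "ddabcbbbd" position by position:
  Position 0: 'a' vs 'd' => differ
  Position 1: 'c' vs 'd' => differ
  Position 2: 'b' vs 'a' => differ
  Position 3: 'c' vs 'b' => differ
  Position 4: 'd' vs 'c' => differ
  Position 5: 'd' vs 'b' => differ
  Position 6: 'a' vs 'b' => differ
  Position 7: 'c' vs 'b' => differ
  Position 8: 'b' vs 'd' => differ
Total differences (Hamming distance): 9

9


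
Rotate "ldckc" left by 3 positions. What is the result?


Input: "ldckc", rotate left by 3
First 3 characters: "ldc"
Remaining characters: "kc"
Concatenate remaining + first: "kc" + "ldc" = "kcldc"

kcldc


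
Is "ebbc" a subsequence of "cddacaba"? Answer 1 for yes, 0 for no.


Check if "ebbc" is a subsequence of "cddacaba"
Greedy scan:
  Position 0 ('c'): no match needed
  Position 1 ('d'): no match needed
  Position 2 ('d'): no match needed
  Position 3 ('a'): no match needed
  Position 4 ('c'): no match needed
  Position 5 ('a'): no match needed
  Position 6 ('b'): no match needed
  Position 7 ('a'): no match needed
Only matched 0/4 characters => not a subsequence

0


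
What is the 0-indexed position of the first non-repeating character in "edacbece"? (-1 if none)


Input: edacbece
Character frequencies:
  'a': 1
  'b': 1
  'c': 2
  'd': 1
  'e': 3
Scanning left to right for freq == 1:
  Position 0 ('e'): freq=3, skip
  Position 1 ('d'): unique! => answer = 1

1


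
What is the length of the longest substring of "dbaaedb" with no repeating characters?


Input: "dbaaedb"
Sliding window (track last position of each char):
  Position 0 ('d'): window [0,0] length 1 -- new best
  Position 1 ('b'): window [0,1] length 2 -- new best
  Position 2 ('a'): window [0,2] length 3 -- new best
  Position 3 ('a'): repeat (last at 2), move window start to 3
  Position 3 ('a'): window [3,3] length 1
  Position 4 ('e'): window [3,4] length 2
  Position 5 ('d'): window [3,5] length 3
  Position 6 ('b'): window [3,6] length 4 -- new best
Longest substring with no repeats: "aedb" with length 4

4


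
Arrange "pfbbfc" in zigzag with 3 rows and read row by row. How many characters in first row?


Zigzag "pfbbfc" into 3 rows:
Placing characters:
  'p' => row 0
  'f' => row 1
  'b' => row 2
  'b' => row 1
  'f' => row 0
  'c' => row 1
Rows:
  Row 0: "pf"
  Row 1: "fbc"
  Row 2: "b"
First row length: 2

2


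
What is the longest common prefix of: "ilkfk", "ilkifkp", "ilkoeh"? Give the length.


Words: ilkfk, ilkifkp, ilkoeh
  Position 0: all 'i' => match
  Position 1: all 'l' => match
  Position 2: all 'k' => match
  Position 3: ('f', 'i', 'o') => mismatch, stop
LCP = "ilk" (length 3)

3


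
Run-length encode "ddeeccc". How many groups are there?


Input: ddeeccc
Scanning for consecutive runs:
  Group 1: 'd' x 2 (positions 0-1)
  Group 2: 'e' x 2 (positions 2-3)
  Group 3: 'c' x 3 (positions 4-6)
Total groups: 3

3


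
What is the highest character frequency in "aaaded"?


Input: aaaded
Character counts:
  'a': 3
  'd': 2
  'e': 1
Maximum frequency: 3

3


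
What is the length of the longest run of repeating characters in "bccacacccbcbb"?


Input: "bccacacccbcbb"
Scanning for longest run:
  Position 1 ('c'): new char, reset run to 1
  Position 2 ('c'): continues run of 'c', length=2
  Position 3 ('a'): new char, reset run to 1
  Position 4 ('c'): new char, reset run to 1
  Position 5 ('a'): new char, reset run to 1
  Position 6 ('c'): new char, reset run to 1
  Position 7 ('c'): continues run of 'c', length=2
  Position 8 ('c'): continues run of 'c', length=3
  Position 9 ('b'): new char, reset run to 1
  Position 10 ('c'): new char, reset run to 1
  Position 11 ('b'): new char, reset run to 1
  Position 12 ('b'): continues run of 'b', length=2
Longest run: 'c' with length 3

3


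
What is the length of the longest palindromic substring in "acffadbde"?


Input: "acffadbde"
Checking substrings for palindromes:
  [5:8] "dbd" (len 3) => palindrome
  [2:4] "ff" (len 2) => palindrome
Longest palindromic substring: "dbd" with length 3

3


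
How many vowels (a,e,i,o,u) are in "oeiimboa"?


Input: oeiimboa
Checking each character:
  'o' at position 0: vowel (running total: 1)
  'e' at position 1: vowel (running total: 2)
  'i' at position 2: vowel (running total: 3)
  'i' at position 3: vowel (running total: 4)
  'm' at position 4: consonant
  'b' at position 5: consonant
  'o' at position 6: vowel (running total: 5)
  'a' at position 7: vowel (running total: 6)
Total vowels: 6

6


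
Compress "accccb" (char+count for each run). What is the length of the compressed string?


Input: accccb
Runs:
  'a' x 1 => "a1"
  'c' x 4 => "c4"
  'b' x 1 => "b1"
Compressed: "a1c4b1"
Compressed length: 6

6


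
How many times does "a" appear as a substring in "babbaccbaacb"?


Searching for "a" in "babbaccbaacb"
Scanning each position:
  Position 0: "b" => no
  Position 1: "a" => MATCH
  Position 2: "b" => no
  Position 3: "b" => no
  Position 4: "a" => MATCH
  Position 5: "c" => no
  Position 6: "c" => no
  Position 7: "b" => no
  Position 8: "a" => MATCH
  Position 9: "a" => MATCH
  Position 10: "c" => no
  Position 11: "b" => no
Total occurrences: 4

4


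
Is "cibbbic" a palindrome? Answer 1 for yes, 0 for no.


Input: cibbbic
Reversed: cibbbic
  Compare pos 0 ('c') with pos 6 ('c'): match
  Compare pos 1 ('i') with pos 5 ('i'): match
  Compare pos 2 ('b') with pos 4 ('b'): match
Result: palindrome

1


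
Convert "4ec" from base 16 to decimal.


Input: "4ec" in base 16
Positional expansion:
  Digit '4' (value 4) x 16^2 = 1024
  Digit 'e' (value 14) x 16^1 = 224
  Digit 'c' (value 12) x 16^0 = 12
Sum = 1260

1260


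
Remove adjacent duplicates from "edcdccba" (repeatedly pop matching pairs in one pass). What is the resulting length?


Input: edcdccba
Stack-based adjacent duplicate removal:
  Read 'e': push. Stack: e
  Read 'd': push. Stack: ed
  Read 'c': push. Stack: edc
  Read 'd': push. Stack: edcd
  Read 'c': push. Stack: edcdc
  Read 'c': matches stack top 'c' => pop. Stack: edcd
  Read 'b': push. Stack: edcdb
  Read 'a': push. Stack: edcdba
Final stack: "edcdba" (length 6)

6


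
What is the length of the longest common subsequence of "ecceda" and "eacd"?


LCS of "ecceda" and "eacd"
DP table:
           e    a    c    d
      0    0    0    0    0
  e   0    1    1    1    1
  c   0    1    1    2    2
  c   0    1    1    2    2
  e   0    1    1    2    2
  d   0    1    1    2    3
  a   0    1    2    2    3
LCS length = dp[6][4] = 3

3


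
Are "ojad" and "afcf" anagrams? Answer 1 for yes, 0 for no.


Strings: "ojad", "afcf"
Sorted first:  adjo
Sorted second: acff
Differ at position 1: 'd' vs 'c' => not anagrams

0


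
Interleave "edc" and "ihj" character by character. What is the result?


Interleaving "edc" and "ihj":
  Position 0: 'e' from first, 'i' from second => "ei"
  Position 1: 'd' from first, 'h' from second => "dh"
  Position 2: 'c' from first, 'j' from second => "cj"
Result: eidhcj

eidhcj


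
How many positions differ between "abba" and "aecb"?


Comparing "abba" and "aecb" position by position:
  Position 0: 'a' vs 'a' => same
  Position 1: 'b' vs 'e' => DIFFER
  Position 2: 'b' vs 'c' => DIFFER
  Position 3: 'a' vs 'b' => DIFFER
Positions that differ: 3

3


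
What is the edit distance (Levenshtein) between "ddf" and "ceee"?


Computing edit distance: "ddf" -> "ceee"
DP table:
           c    e    e    e
      0    1    2    3    4
  d   1    1    2    3    4
  d   2    2    2    3    4
  f   3    3    3    3    4
Edit distance = dp[3][4] = 4

4


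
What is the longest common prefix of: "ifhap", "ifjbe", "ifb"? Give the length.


Words: ifhap, ifjbe, ifb
  Position 0: all 'i' => match
  Position 1: all 'f' => match
  Position 2: ('h', 'j', 'b') => mismatch, stop
LCP = "if" (length 2)

2


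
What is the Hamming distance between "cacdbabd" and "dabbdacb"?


Comparing "cacdbabd" and "dabbdacb" position by position:
  Position 0: 'c' vs 'd' => differ
  Position 1: 'a' vs 'a' => same
  Position 2: 'c' vs 'b' => differ
  Position 3: 'd' vs 'b' => differ
  Position 4: 'b' vs 'd' => differ
  Position 5: 'a' vs 'a' => same
  Position 6: 'b' vs 'c' => differ
  Position 7: 'd' vs 'b' => differ
Total differences (Hamming distance): 6

6


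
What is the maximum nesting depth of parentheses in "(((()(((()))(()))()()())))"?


Input: "(((()(((()))(()))()()())))"
Tracking depth:
  Position 0 '(': depth becomes 1
  Position 1 '(': depth becomes 2
  Position 2 '(': depth becomes 3
  Position 3 '(': depth becomes 4
  Position 4 ')': depth becomes 3
  Position 5 '(': depth becomes 4
  Position 6 '(': depth becomes 5
  Position 7 '(': depth becomes 6
  Position 8 '(': depth becomes 7
  Position 9 ')': depth becomes 6
  Position 10 ')': depth becomes 5
  Position 11 ')': depth becomes 4
  Position 12 '(': depth becomes 5
  Position 13 '(': depth becomes 6
  Position 14 ')': depth becomes 5
  Position 15 ')': depth becomes 4
  Position 16 ')': depth becomes 3
  Position 17 '(': depth becomes 4
  Position 18 ')': depth becomes 3
  Position 19 '(': depth becomes 4
  Position 20 ')': depth becomes 3
  Position 21 '(': depth becomes 4
  Position 22 ')': depth becomes 3
  Position 23 ')': depth becomes 2
  Position 24 ')': depth becomes 1
  Position 25 ')': depth becomes 0
Maximum depth reached: 7

7


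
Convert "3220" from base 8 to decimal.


Input: "3220" in base 8
Positional expansion:
  Digit '3' (value 3) x 8^3 = 1536
  Digit '2' (value 2) x 8^2 = 128
  Digit '2' (value 2) x 8^1 = 16
  Digit '0' (value 0) x 8^0 = 0
Sum = 1680

1680


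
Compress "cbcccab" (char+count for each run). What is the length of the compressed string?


Input: cbcccab
Runs:
  'c' x 1 => "c1"
  'b' x 1 => "b1"
  'c' x 3 => "c3"
  'a' x 1 => "a1"
  'b' x 1 => "b1"
Compressed: "c1b1c3a1b1"
Compressed length: 10

10


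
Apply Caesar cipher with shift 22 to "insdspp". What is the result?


Caesar cipher: shift "insdspp" by 22
  'i' (pos 8) + 22 = pos 4 = 'e'
  'n' (pos 13) + 22 = pos 9 = 'j'
  's' (pos 18) + 22 = pos 14 = 'o'
  'd' (pos 3) + 22 = pos 25 = 'z'
  's' (pos 18) + 22 = pos 14 = 'o'
  'p' (pos 15) + 22 = pos 11 = 'l'
  'p' (pos 15) + 22 = pos 11 = 'l'
Result: ejozoll

ejozoll


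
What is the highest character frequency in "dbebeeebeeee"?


Input: dbebeeebeeee
Character counts:
  'b': 3
  'd': 1
  'e': 8
Maximum frequency: 8

8


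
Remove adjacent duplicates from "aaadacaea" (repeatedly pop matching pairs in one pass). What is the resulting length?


Input: aaadacaea
Stack-based adjacent duplicate removal:
  Read 'a': push. Stack: a
  Read 'a': matches stack top 'a' => pop. Stack: (empty)
  Read 'a': push. Stack: a
  Read 'd': push. Stack: ad
  Read 'a': push. Stack: ada
  Read 'c': push. Stack: adac
  Read 'a': push. Stack: adaca
  Read 'e': push. Stack: adacae
  Read 'a': push. Stack: adacaea
Final stack: "adacaea" (length 7)

7


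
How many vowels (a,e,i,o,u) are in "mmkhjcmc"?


Input: mmkhjcmc
Checking each character:
  'm' at position 0: consonant
  'm' at position 1: consonant
  'k' at position 2: consonant
  'h' at position 3: consonant
  'j' at position 4: consonant
  'c' at position 5: consonant
  'm' at position 6: consonant
  'c' at position 7: consonant
Total vowels: 0

0


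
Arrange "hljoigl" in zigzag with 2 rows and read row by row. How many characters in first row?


Zigzag "hljoigl" into 2 rows:
Placing characters:
  'h' => row 0
  'l' => row 1
  'j' => row 0
  'o' => row 1
  'i' => row 0
  'g' => row 1
  'l' => row 0
Rows:
  Row 0: "hjil"
  Row 1: "log"
First row length: 4

4


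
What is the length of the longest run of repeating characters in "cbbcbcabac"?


Input: "cbbcbcabac"
Scanning for longest run:
  Position 1 ('b'): new char, reset run to 1
  Position 2 ('b'): continues run of 'b', length=2
  Position 3 ('c'): new char, reset run to 1
  Position 4 ('b'): new char, reset run to 1
  Position 5 ('c'): new char, reset run to 1
  Position 6 ('a'): new char, reset run to 1
  Position 7 ('b'): new char, reset run to 1
  Position 8 ('a'): new char, reset run to 1
  Position 9 ('c'): new char, reset run to 1
Longest run: 'b' with length 2

2


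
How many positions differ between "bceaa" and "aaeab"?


Comparing "bceaa" and "aaeab" position by position:
  Position 0: 'b' vs 'a' => DIFFER
  Position 1: 'c' vs 'a' => DIFFER
  Position 2: 'e' vs 'e' => same
  Position 3: 'a' vs 'a' => same
  Position 4: 'a' vs 'b' => DIFFER
Positions that differ: 3

3


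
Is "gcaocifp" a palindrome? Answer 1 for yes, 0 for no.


Input: gcaocifp
Reversed: pficoacg
  Compare pos 0 ('g') with pos 7 ('p'): MISMATCH
  Compare pos 1 ('c') with pos 6 ('f'): MISMATCH
  Compare pos 2 ('a') with pos 5 ('i'): MISMATCH
  Compare pos 3 ('o') with pos 4 ('c'): MISMATCH
Result: not a palindrome

0


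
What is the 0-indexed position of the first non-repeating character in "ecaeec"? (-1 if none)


Input: ecaeec
Character frequencies:
  'a': 1
  'c': 2
  'e': 3
Scanning left to right for freq == 1:
  Position 0 ('e'): freq=3, skip
  Position 1 ('c'): freq=2, skip
  Position 2 ('a'): unique! => answer = 2

2


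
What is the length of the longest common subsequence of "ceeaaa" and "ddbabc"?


LCS of "ceeaaa" and "ddbabc"
DP table:
           d    d    b    a    b    c
      0    0    0    0    0    0    0
  c   0    0    0    0    0    0    1
  e   0    0    0    0    0    0    1
  e   0    0    0    0    0    0    1
  a   0    0    0    0    1    1    1
  a   0    0    0    0    1    1    1
  a   0    0    0    0    1    1    1
LCS length = dp[6][6] = 1

1
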